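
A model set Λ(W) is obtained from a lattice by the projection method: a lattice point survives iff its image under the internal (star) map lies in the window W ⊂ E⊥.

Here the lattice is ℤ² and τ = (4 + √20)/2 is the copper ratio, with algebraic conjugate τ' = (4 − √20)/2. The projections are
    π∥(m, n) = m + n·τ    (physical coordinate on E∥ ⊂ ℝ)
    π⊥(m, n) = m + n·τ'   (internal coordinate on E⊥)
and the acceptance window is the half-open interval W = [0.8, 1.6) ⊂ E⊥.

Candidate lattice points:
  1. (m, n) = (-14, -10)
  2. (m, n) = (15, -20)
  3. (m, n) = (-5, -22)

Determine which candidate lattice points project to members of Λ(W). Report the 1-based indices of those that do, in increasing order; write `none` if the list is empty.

none

τ' = (4−√20)/2 ≈ -0.23607.
candidate 1: (m,n)=(-14,-10) → π∥ = -14-10·τ ≈ -56.36068, π⊥ = -14-10·τ' ≈ -11.63932 ∉ [0.8, 1.6) ⇒ out
candidate 2: (m,n)=(15,-20) → π∥ = 15-20·τ ≈ -69.72136, π⊥ = 15-20·τ' ≈ 19.72136 ∉ [0.8, 1.6) ⇒ out
candidate 3: (m,n)=(-5,-22) → π∥ = -5-22·τ ≈ -98.19350, π⊥ = -5-22·τ' ≈ 0.19350 ∉ [0.8, 1.6) ⇒ out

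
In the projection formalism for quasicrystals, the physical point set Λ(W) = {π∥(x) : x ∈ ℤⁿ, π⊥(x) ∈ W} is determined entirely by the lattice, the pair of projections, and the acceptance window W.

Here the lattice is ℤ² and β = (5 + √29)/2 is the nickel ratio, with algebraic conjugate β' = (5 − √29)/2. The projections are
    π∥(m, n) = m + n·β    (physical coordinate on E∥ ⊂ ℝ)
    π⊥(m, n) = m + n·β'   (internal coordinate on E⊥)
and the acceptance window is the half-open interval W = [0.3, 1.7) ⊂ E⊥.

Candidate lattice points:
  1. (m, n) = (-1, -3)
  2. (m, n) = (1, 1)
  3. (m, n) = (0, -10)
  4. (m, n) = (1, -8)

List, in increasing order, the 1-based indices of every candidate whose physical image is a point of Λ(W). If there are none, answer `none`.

β' = (5−√29)/2 ≈ -0.1926.
candidate 1: (m,n)=(-1,-3) → π∥ = -1-3·β ≈ -16.5777, π⊥ = -1-3·β' ≈ -0.4223 ∉ [0.3, 1.7) ⇒ out
candidate 2: (m,n)=(1,1) → π∥ = 1+1·β ≈ 6.1926, π⊥ = 1+1·β' ≈ 0.8074 ∈ [0.3, 1.7) ⇒ IN Λ
candidate 3: (m,n)=(0,-10) → π∥ = 0-10·β ≈ -51.9258, π⊥ = 0-10·β' ≈ 1.9258 ∉ [0.3, 1.7) ⇒ out
candidate 4: (m,n)=(1,-8) → π∥ = 1-8·β ≈ -40.5407, π⊥ = 1-8·β' ≈ 2.5407 ∉ [0.3, 1.7) ⇒ out

2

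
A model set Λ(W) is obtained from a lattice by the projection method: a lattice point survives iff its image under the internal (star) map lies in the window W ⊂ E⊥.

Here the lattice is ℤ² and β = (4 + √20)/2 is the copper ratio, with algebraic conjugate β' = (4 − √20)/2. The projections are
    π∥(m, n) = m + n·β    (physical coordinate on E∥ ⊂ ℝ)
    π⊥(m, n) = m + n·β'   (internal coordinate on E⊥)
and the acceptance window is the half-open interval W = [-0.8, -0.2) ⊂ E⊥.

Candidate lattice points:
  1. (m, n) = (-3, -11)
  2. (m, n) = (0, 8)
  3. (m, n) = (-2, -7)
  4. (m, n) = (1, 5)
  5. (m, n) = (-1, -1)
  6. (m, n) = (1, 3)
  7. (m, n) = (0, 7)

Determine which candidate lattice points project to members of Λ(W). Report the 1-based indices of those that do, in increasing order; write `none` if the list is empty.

β' = (4−√20)/2 ≈ -0.23607.
candidate 1: (m,n)=(-3,-11) → π∥ = -3-11·β ≈ -49.59675, π⊥ = -3-11·β' ≈ -0.40325 ∈ [-0.8, -0.2) ⇒ IN Λ
candidate 2: (m,n)=(0,8) → π∥ = 0+8·β ≈ 33.88854, π⊥ = 0+8·β' ≈ -1.88854 ∉ [-0.8, -0.2) ⇒ out
candidate 3: (m,n)=(-2,-7) → π∥ = -2-7·β ≈ -31.65248, π⊥ = -2-7·β' ≈ -0.34752 ∈ [-0.8, -0.2) ⇒ IN Λ
candidate 4: (m,n)=(1,5) → π∥ = 1+5·β ≈ 22.18034, π⊥ = 1+5·β' ≈ -0.18034 ∉ [-0.8, -0.2) ⇒ out
candidate 5: (m,n)=(-1,-1) → π∥ = -1-1·β ≈ -5.23607, π⊥ = -1-1·β' ≈ -0.76393 ∈ [-0.8, -0.2) ⇒ IN Λ
candidate 6: (m,n)=(1,3) → π∥ = 1+3·β ≈ 13.70820, π⊥ = 1+3·β' ≈ 0.29180 ∉ [-0.8, -0.2) ⇒ out
candidate 7: (m,n)=(0,7) → π∥ = 0+7·β ≈ 29.65248, π⊥ = 0+7·β' ≈ -1.65248 ∉ [-0.8, -0.2) ⇒ out

1, 3, 5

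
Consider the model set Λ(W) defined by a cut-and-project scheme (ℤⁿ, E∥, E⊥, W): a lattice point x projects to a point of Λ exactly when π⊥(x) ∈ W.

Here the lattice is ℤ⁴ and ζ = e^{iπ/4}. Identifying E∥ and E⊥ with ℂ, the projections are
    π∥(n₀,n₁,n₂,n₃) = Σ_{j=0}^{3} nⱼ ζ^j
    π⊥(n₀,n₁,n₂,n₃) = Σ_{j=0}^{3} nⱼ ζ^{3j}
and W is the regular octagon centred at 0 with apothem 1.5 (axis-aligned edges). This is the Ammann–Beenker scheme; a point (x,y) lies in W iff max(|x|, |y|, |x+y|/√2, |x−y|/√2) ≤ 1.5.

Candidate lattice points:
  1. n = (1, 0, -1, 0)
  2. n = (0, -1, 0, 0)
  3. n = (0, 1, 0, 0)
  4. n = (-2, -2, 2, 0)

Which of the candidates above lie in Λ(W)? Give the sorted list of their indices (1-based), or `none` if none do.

1, 2, 3

Internal map: ζ^{3j} for j=0..3 gives (1,0), (−√2/2,√2/2), (0,−1), (√2/2,√2/2).
#1 (1, 0, -1, 0): internal (1.000000, 1.000000); octagon support 1.414214 vs apothem 1.5 → ∈ W
#2 (0, -1, 0, 0): internal (0.707107, -0.707107); octagon support 1.000000 vs apothem 1.5 → ∈ W
#3 (0, 1, 0, 0): internal (-0.707107, 0.707107); octagon support 1.000000 vs apothem 1.5 → ∈ W
#4 (-2, -2, 2, 0): internal (-0.585786, -3.414214); octagon support 3.414214 vs apothem 1.5 → ∉ W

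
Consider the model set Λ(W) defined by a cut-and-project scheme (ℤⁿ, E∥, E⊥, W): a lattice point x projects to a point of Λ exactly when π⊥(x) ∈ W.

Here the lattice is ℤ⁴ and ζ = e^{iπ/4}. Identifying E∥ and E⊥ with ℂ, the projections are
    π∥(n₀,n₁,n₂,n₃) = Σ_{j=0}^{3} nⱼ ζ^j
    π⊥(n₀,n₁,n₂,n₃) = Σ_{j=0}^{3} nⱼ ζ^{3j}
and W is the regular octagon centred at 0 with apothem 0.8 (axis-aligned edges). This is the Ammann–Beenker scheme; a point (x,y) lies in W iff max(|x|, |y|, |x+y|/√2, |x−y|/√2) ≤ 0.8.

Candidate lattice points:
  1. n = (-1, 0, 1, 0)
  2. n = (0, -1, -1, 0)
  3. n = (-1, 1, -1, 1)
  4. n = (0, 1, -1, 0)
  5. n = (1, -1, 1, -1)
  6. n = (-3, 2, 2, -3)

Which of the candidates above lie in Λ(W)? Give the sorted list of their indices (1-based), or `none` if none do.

With ζ = e^{iπ/4} the internal vectors are ζ^0,ζ^3,ζ^6,ζ^9.
candidate 1: n = (-1, 0, 1, 0) → π⊥ ≈ (-1.0000, -1.0000); max(|x|,|y|,|x±y|/√2) = 1.4142 > 0.8 ⇒ ∉ W
candidate 2: n = (0, -1, -1, 0) → π⊥ ≈ (+0.7071, +0.2929); max(|x|,|y|,|x±y|/√2) = 0.7071 ≤ 0.8 ⇒ ∈ W
candidate 3: n = (-1, 1, -1, 1) → π⊥ ≈ (-1.0000, +2.4142); max(|x|,|y|,|x±y|/√2) = 2.4142 > 0.8 ⇒ ∉ W
candidate 4: n = (0, 1, -1, 0) → π⊥ ≈ (-0.7071, +1.7071); max(|x|,|y|,|x±y|/√2) = 1.7071 > 0.8 ⇒ ∉ W
candidate 5: n = (1, -1, 1, -1) → π⊥ ≈ (+1.0000, -2.4142); max(|x|,|y|,|x±y|/√2) = 2.4142 > 0.8 ⇒ ∉ W
candidate 6: n = (-3, 2, 2, -3) → π⊥ ≈ (-6.5355, -2.7071); max(|x|,|y|,|x±y|/√2) = 6.5355 > 0.8 ⇒ ∉ W

2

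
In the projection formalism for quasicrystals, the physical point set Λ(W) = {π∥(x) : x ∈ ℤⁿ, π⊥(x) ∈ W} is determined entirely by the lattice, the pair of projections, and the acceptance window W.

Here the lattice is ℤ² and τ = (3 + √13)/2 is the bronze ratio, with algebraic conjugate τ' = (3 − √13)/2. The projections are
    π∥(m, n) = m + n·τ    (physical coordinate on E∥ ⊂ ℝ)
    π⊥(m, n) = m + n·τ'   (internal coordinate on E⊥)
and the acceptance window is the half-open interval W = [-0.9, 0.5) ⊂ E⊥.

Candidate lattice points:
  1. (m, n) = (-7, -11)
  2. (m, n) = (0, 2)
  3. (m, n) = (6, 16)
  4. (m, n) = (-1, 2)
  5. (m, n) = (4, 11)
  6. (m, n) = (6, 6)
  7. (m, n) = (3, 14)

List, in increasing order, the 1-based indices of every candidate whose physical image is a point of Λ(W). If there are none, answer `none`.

Compute τ' = (3−√13)/2 = -0.3028, so π⊥(m,n) = m -0.3028·n.
[1] lift (-7,-11): star map gives -3.6695; window check -0.9 ≤ -3.6695 < 0.5 is false → out
[2] lift (0,2): star map gives -0.6056; window check -0.9 ≤ -0.6056 < 0.5 is true → IN Λ
[3] lift (6,16): star map gives 1.1556; window check -0.9 ≤ 1.1556 < 0.5 is false → out
[4] lift (-1,2): star map gives -1.6056; window check -0.9 ≤ -1.6056 < 0.5 is false → out
[5] lift (4,11): star map gives 0.6695; window check -0.9 ≤ 0.6695 < 0.5 is false → out
[6] lift (6,6): star map gives 4.1833; window check -0.9 ≤ 4.1833 < 0.5 is false → out
[7] lift (3,14): star map gives -1.2389; window check -0.9 ≤ -1.2389 < 0.5 is false → out

2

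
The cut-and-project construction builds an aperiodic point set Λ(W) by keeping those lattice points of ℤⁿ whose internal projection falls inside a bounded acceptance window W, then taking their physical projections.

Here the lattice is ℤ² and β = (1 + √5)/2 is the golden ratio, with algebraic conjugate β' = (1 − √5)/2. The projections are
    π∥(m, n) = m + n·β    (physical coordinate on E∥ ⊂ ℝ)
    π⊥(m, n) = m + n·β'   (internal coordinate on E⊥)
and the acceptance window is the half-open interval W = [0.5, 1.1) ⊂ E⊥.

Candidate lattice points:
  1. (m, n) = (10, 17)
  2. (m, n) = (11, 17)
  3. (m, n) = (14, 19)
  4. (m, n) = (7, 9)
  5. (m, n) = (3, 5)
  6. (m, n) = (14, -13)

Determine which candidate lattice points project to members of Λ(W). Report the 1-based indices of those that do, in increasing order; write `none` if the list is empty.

Numerically β ≈ 1.6180 and β' = −1/β ≈ -0.6180.
[1] lift (10,17): star map gives -0.5066; window check 0.5 ≤ -0.5066 < 1.1 is false → out
[2] lift (11,17): star map gives 0.4934; window check 0.5 ≤ 0.4934 < 1.1 is false → out
[3] lift (14,19): star map gives 2.2574; window check 0.5 ≤ 2.2574 < 1.1 is false → out
[4] lift (7,9): star map gives 1.4377; window check 0.5 ≤ 1.4377 < 1.1 is false → out
[5] lift (3,5): star map gives -0.0902; window check 0.5 ≤ -0.0902 < 1.1 is false → out
[6] lift (14,-13): star map gives 22.0344; window check 0.5 ≤ 22.0344 < 1.1 is false → out

none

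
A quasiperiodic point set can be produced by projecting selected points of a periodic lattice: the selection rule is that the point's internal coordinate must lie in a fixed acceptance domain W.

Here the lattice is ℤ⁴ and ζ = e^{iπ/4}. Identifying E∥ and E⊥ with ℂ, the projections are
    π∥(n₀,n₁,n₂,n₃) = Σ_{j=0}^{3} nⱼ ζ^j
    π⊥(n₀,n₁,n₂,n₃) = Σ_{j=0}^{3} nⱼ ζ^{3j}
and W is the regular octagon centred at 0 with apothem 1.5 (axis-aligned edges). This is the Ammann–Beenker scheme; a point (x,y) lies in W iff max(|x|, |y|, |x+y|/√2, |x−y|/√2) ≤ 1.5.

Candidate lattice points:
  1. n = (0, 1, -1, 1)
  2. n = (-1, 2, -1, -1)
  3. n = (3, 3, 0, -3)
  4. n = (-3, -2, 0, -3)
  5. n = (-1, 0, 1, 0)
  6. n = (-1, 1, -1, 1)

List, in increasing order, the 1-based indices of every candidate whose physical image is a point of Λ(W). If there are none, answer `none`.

3, 5

With ζ = e^{iπ/4} the internal vectors are ζ^0,ζ^3,ζ^6,ζ^9.
candidate 1: n = (0, 1, -1, 1) → π⊥ ≈ (+0.0000, +2.4142); max(|x|,|y|,|x±y|/√2) = 2.4142 > 1.5 ⇒ ∉ W
candidate 2: n = (-1, 2, -1, -1) → π⊥ ≈ (-3.1213, +1.7071); max(|x|,|y|,|x±y|/√2) = 3.4142 > 1.5 ⇒ ∉ W
candidate 3: n = (3, 3, 0, -3) → π⊥ ≈ (-1.2426, +0.0000); max(|x|,|y|,|x±y|/√2) = 1.2426 ≤ 1.5 ⇒ ∈ W
candidate 4: n = (-3, -2, 0, -3) → π⊥ ≈ (-3.7071, -3.5355); max(|x|,|y|,|x±y|/√2) = 5.1213 > 1.5 ⇒ ∉ W
candidate 5: n = (-1, 0, 1, 0) → π⊥ ≈ (-1.0000, -1.0000); max(|x|,|y|,|x±y|/√2) = 1.4142 ≤ 1.5 ⇒ ∈ W
candidate 6: n = (-1, 1, -1, 1) → π⊥ ≈ (-1.0000, +2.4142); max(|x|,|y|,|x±y|/√2) = 2.4142 > 1.5 ⇒ ∉ W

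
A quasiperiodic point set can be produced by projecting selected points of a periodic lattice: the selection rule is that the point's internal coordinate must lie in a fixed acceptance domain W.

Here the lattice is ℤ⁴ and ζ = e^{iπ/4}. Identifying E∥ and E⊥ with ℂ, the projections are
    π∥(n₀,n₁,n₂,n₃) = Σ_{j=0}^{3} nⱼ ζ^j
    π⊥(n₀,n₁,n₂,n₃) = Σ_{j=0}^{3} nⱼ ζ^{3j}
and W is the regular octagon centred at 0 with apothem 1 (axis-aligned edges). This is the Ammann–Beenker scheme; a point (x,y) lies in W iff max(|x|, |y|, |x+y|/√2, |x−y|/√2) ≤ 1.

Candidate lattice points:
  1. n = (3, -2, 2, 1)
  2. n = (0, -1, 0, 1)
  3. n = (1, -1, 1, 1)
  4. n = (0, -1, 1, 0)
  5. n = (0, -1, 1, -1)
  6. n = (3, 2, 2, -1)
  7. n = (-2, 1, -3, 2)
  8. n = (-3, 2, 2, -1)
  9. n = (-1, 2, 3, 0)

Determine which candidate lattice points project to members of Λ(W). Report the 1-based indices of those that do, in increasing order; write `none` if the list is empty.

none

π⊥(n) = n₀ + n₁ζ³ + n₂ζ⁶ + n₃ζ⁹ where ζ = e^{iπ/4}.
#1 (3, -2, 2, 1): internal (5.121320, -2.707107); octagon support 5.535534 vs apothem 1 → ∉ W
#2 (0, -1, 0, 1): internal (1.414214, 0.000000); octagon support 1.414214 vs apothem 1 → ∉ W
#3 (1, -1, 1, 1): internal (2.414214, -1.000000); octagon support 2.414214 vs apothem 1 → ∉ W
#4 (0, -1, 1, 0): internal (0.707107, -1.707107); octagon support 1.707107 vs apothem 1 → ∉ W
#5 (0, -1, 1, -1): internal (0.000000, -2.414214); octagon support 2.414214 vs apothem 1 → ∉ W
#6 (3, 2, 2, -1): internal (0.878680, -1.292893); octagon support 1.535534 vs apothem 1 → ∉ W
#7 (-2, 1, -3, 2): internal (-1.292893, 5.121320); octagon support 5.121320 vs apothem 1 → ∉ W
#8 (-3, 2, 2, -1): internal (-5.121320, -1.292893); octagon support 5.121320 vs apothem 1 → ∉ W
#9 (-1, 2, 3, 0): internal (-2.414214, -1.585786); octagon support 2.828427 vs apothem 1 → ∉ W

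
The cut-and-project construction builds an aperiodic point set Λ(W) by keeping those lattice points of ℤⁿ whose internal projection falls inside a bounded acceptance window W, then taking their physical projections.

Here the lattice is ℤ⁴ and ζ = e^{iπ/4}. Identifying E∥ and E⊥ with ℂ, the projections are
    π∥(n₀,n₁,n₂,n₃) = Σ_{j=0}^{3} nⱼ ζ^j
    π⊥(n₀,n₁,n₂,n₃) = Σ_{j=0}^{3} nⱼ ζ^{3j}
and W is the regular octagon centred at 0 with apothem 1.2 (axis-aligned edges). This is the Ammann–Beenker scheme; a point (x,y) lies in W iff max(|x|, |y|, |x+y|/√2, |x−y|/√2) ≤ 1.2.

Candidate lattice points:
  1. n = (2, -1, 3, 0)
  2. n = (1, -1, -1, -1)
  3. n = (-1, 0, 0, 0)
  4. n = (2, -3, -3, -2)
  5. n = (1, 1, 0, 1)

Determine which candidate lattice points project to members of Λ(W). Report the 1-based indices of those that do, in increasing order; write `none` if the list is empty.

2, 3

π⊥(n) = n₀ + n₁ζ³ + n₂ζ⁶ + n₃ζ⁹ where ζ = e^{iπ/4}.
candidate 1: n = (2, -1, 3, 0) → π⊥ ≈ (+2.707107, -3.707107); max(|x|,|y|,|x±y|/√2) = 4.535534 > 1.2 ⇒ ∉ W
candidate 2: n = (1, -1, -1, -1) → π⊥ ≈ (+1.000000, -0.414214); max(|x|,|y|,|x±y|/√2) = 1.000000 ≤ 1.2 ⇒ ∈ W
candidate 3: n = (-1, 0, 0, 0) → π⊥ ≈ (-1.000000, +0.000000); max(|x|,|y|,|x±y|/√2) = 1.000000 ≤ 1.2 ⇒ ∈ W
candidate 4: n = (2, -3, -3, -2) → π⊥ ≈ (+2.707107, -0.535534); max(|x|,|y|,|x±y|/√2) = 2.707107 > 1.2 ⇒ ∉ W
candidate 5: n = (1, 1, 0, 1) → π⊥ ≈ (+1.000000, +1.414214); max(|x|,|y|,|x±y|/√2) = 1.707107 > 1.2 ⇒ ∉ W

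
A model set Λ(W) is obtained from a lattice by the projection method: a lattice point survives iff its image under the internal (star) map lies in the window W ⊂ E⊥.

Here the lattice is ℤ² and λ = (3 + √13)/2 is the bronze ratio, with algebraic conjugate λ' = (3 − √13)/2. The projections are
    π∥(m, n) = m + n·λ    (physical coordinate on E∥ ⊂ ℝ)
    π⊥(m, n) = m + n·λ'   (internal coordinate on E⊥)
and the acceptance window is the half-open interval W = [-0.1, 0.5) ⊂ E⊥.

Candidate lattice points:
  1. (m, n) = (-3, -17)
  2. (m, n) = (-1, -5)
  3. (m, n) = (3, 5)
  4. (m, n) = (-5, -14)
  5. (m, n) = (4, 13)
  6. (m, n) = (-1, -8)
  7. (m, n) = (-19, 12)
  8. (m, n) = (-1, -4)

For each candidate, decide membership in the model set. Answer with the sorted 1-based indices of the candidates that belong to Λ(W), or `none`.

Numerically λ ≈ 3.302776 and λ' = −1/λ ≈ -0.302776.
[1] lift (-3,-17): star map gives 2.147186; window check -0.1 ≤ 2.147186 < 0.5 is false → out
[2] lift (-1,-5): star map gives 0.513878; window check -0.1 ≤ 0.513878 < 0.5 is false → out
[3] lift (3,5): star map gives 1.486122; window check -0.1 ≤ 1.486122 < 0.5 is false → out
[4] lift (-5,-14): star map gives -0.761141; window check -0.1 ≤ -0.761141 < 0.5 is false → out
[5] lift (4,13): star map gives 0.063917; window check -0.1 ≤ 0.063917 < 0.5 is true → IN Λ
[6] lift (-1,-8): star map gives 1.422205; window check -0.1 ≤ 1.422205 < 0.5 is false → out
[7] lift (-19,12): star map gives -22.633308; window check -0.1 ≤ -22.633308 < 0.5 is false → out
[8] lift (-1,-4): star map gives 0.211103; window check -0.1 ≤ 0.211103 < 0.5 is true → IN Λ

5, 8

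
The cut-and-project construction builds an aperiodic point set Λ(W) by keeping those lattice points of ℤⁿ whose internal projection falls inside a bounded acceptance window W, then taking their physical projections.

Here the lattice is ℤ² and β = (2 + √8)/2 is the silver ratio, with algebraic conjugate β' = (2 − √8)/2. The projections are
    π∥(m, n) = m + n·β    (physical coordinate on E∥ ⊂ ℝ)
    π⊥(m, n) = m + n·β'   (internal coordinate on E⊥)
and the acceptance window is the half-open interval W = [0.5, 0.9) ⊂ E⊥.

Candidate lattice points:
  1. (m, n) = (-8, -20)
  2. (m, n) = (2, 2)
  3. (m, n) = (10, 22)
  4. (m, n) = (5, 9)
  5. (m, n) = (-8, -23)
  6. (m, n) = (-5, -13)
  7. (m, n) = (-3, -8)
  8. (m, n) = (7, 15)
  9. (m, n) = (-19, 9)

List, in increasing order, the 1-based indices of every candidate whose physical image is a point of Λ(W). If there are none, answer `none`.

3, 8

β' = (2−√8)/2 ≈ -0.4142.
#1 (-8,-20): internal coord -8 + (-20)·β' = +0.2843; +0.2843 ∉ [0.5, 0.9) → out
#2 (2,2): internal coord 2 + (2)·β' = +1.1716; +1.1716 ∉ [0.5, 0.9) → out
#3 (10,22): internal coord 10 + (22)·β' = +0.8873; +0.8873 ∈ [0.5, 0.9) → IN Λ
#4 (5,9): internal coord 5 + (9)·β' = +1.2721; +1.2721 ∉ [0.5, 0.9) → out
#5 (-8,-23): internal coord -8 + (-23)·β' = +1.5269; +1.5269 ∉ [0.5, 0.9) → out
#6 (-5,-13): internal coord -5 + (-13)·β' = +0.3848; +0.3848 ∉ [0.5, 0.9) → out
#7 (-3,-8): internal coord -3 + (-8)·β' = +0.3137; +0.3137 ∉ [0.5, 0.9) → out
#8 (7,15): internal coord 7 + (15)·β' = +0.7868; +0.7868 ∈ [0.5, 0.9) → IN Λ
#9 (-19,9): internal coord -19 + (9)·β' = -22.7279; -22.7279 ∉ [0.5, 0.9) → out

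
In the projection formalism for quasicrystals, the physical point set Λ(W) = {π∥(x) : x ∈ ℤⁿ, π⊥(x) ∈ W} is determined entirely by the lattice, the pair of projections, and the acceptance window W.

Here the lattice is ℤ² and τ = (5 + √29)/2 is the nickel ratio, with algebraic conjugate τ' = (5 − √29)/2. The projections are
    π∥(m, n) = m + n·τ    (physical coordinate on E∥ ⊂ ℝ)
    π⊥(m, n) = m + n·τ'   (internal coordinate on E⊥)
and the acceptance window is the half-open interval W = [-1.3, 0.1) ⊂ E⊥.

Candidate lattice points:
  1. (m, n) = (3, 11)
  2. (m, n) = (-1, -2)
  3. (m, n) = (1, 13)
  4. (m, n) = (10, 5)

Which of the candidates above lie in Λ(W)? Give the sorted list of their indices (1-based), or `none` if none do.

2

τ' = (5−√29)/2 ≈ -0.192582.
[1] lift (3,11): star map gives 0.881594; window check -1.3 ≤ 0.881594 < 0.1 is false → out
[2] lift (-1,-2): star map gives -0.614835; window check -1.3 ≤ -0.614835 < 0.1 is true → IN Λ
[3] lift (1,13): star map gives -1.503571; window check -1.3 ≤ -1.503571 < 0.1 is false → out
[4] lift (10,5): star map gives 9.037088; window check -1.3 ≤ 9.037088 < 0.1 is false → out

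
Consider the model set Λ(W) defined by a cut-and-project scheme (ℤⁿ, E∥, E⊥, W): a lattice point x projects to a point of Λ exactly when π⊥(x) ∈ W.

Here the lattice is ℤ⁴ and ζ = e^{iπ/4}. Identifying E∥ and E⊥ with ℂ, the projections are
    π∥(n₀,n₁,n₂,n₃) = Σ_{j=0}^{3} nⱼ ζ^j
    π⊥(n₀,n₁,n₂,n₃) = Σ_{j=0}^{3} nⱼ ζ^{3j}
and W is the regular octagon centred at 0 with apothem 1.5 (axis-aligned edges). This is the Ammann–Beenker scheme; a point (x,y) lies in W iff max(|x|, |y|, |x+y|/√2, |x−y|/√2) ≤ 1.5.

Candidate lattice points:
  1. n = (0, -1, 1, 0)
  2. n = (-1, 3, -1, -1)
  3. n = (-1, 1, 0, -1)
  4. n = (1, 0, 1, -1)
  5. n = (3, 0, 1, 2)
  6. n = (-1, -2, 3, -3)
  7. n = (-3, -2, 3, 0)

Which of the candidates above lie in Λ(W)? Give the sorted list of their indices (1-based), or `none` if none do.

none

Internal map: ζ^{3j} for j=0..3 gives (1,0), (−√2/2,√2/2), (0,−1), (√2/2,√2/2).
#1 (0, -1, 1, 0): internal (0.7071, -1.7071); octagon support 1.7071 vs apothem 1.5 → ∉ W
#2 (-1, 3, -1, -1): internal (-3.8284, 2.4142); octagon support 4.4142 vs apothem 1.5 → ∉ W
#3 (-1, 1, 0, -1): internal (-2.4142, 0.0000); octagon support 2.4142 vs apothem 1.5 → ∉ W
#4 (1, 0, 1, -1): internal (0.2929, -1.7071); octagon support 1.7071 vs apothem 1.5 → ∉ W
#5 (3, 0, 1, 2): internal (4.4142, 0.4142); octagon support 4.4142 vs apothem 1.5 → ∉ W
#6 (-1, -2, 3, -3): internal (-1.7071, -6.5355); octagon support 6.5355 vs apothem 1.5 → ∉ W
#7 (-3, -2, 3, 0): internal (-1.5858, -4.4142); octagon support 4.4142 vs apothem 1.5 → ∉ W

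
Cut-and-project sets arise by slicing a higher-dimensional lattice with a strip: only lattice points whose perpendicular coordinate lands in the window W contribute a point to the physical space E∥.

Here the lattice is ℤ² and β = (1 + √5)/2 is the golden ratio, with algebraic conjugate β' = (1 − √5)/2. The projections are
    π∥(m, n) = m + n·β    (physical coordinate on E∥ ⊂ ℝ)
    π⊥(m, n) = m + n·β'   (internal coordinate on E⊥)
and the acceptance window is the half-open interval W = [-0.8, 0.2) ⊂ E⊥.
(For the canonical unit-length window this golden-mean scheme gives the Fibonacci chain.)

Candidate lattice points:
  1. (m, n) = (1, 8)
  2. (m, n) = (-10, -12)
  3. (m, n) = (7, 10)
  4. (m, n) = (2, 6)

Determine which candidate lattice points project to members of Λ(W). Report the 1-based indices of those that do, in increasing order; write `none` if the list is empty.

none

Compute β' = (1−√5)/2 = -0.618034, so π⊥(m,n) = m -0.618034·n.
candidate 1: (m,n)=(1,8) → π∥ = 1+8·β ≈ 13.944272, π⊥ = 1+8·β' ≈ -3.944272 ∉ [-0.8, 0.2) ⇒ out
candidate 2: (m,n)=(-10,-12) → π∥ = -10-12·β ≈ -29.416408, π⊥ = -10-12·β' ≈ -2.583592 ∉ [-0.8, 0.2) ⇒ out
candidate 3: (m,n)=(7,10) → π∥ = 7+10·β ≈ 23.180340, π⊥ = 7+10·β' ≈ 0.819660 ∉ [-0.8, 0.2) ⇒ out
candidate 4: (m,n)=(2,6) → π∥ = 2+6·β ≈ 11.708204, π⊥ = 2+6·β' ≈ -1.708204 ∉ [-0.8, 0.2) ⇒ out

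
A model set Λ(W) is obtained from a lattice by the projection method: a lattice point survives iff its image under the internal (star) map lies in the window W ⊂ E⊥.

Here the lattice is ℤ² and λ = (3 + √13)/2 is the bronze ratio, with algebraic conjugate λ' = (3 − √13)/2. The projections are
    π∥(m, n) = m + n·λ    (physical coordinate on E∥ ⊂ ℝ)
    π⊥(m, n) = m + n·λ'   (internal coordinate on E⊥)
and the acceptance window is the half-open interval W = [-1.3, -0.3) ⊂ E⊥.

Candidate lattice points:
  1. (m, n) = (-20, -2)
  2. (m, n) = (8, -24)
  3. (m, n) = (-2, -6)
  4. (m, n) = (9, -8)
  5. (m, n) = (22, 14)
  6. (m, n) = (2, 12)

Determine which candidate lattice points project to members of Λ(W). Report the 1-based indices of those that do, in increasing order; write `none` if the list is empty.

none

Numerically λ ≈ 3.30278 and λ' = −1/λ ≈ -0.30278.
[1] lift (-20,-2): star map gives -19.39445; window check -1.3 ≤ -19.39445 < -0.3 is false → out
[2] lift (8,-24): star map gives 15.26662; window check -1.3 ≤ 15.26662 < -0.3 is false → out
[3] lift (-2,-6): star map gives -0.18335; window check -1.3 ≤ -0.18335 < -0.3 is false → out
[4] lift (9,-8): star map gives 11.42221; window check -1.3 ≤ 11.42221 < -0.3 is false → out
[5] lift (22,14): star map gives 17.76114; window check -1.3 ≤ 17.76114 < -0.3 is false → out
[6] lift (2,12): star map gives -1.63331; window check -1.3 ≤ -1.63331 < -0.3 is false → out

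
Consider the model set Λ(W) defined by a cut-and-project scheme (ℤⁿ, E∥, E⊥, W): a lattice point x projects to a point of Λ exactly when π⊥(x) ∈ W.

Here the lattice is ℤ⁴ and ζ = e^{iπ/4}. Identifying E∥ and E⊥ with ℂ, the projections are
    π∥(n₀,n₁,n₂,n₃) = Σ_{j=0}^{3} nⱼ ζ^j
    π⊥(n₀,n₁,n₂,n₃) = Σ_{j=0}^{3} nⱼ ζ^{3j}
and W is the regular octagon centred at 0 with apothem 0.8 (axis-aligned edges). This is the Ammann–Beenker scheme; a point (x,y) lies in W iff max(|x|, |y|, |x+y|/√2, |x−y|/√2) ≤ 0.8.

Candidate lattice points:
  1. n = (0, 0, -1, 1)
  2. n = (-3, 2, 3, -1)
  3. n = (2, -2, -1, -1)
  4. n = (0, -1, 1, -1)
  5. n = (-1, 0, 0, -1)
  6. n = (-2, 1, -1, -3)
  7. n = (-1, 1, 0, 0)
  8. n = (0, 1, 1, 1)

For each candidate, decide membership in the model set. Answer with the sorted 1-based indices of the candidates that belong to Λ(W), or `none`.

With ζ = e^{iπ/4} the internal vectors are ζ^0,ζ^3,ζ^6,ζ^9.
candidate 1: n = (0, 0, -1, 1) → π⊥ ≈ (+0.70711, +1.70711); max(|x|,|y|,|x±y|/√2) = 1.70711 > 0.8 ⇒ ∉ W
candidate 2: n = (-3, 2, 3, -1) → π⊥ ≈ (-5.12132, -2.29289); max(|x|,|y|,|x±y|/√2) = 5.24264 > 0.8 ⇒ ∉ W
candidate 3: n = (2, -2, -1, -1) → π⊥ ≈ (+2.70711, -1.12132); max(|x|,|y|,|x±y|/√2) = 2.70711 > 0.8 ⇒ ∉ W
candidate 4: n = (0, -1, 1, -1) → π⊥ ≈ (+0.00000, -2.41421); max(|x|,|y|,|x±y|/√2) = 2.41421 > 0.8 ⇒ ∉ W
candidate 5: n = (-1, 0, 0, -1) → π⊥ ≈ (-1.70711, -0.70711); max(|x|,|y|,|x±y|/√2) = 1.70711 > 0.8 ⇒ ∉ W
candidate 6: n = (-2, 1, -1, -3) → π⊥ ≈ (-4.82843, -0.41421); max(|x|,|y|,|x±y|/√2) = 4.82843 > 0.8 ⇒ ∉ W
candidate 7: n = (-1, 1, 0, 0) → π⊥ ≈ (-1.70711, +0.70711); max(|x|,|y|,|x±y|/√2) = 1.70711 > 0.8 ⇒ ∉ W
candidate 8: n = (0, 1, 1, 1) → π⊥ ≈ (+0.00000, +0.41421); max(|x|,|y|,|x±y|/√2) = 0.41421 ≤ 0.8 ⇒ ∈ W

8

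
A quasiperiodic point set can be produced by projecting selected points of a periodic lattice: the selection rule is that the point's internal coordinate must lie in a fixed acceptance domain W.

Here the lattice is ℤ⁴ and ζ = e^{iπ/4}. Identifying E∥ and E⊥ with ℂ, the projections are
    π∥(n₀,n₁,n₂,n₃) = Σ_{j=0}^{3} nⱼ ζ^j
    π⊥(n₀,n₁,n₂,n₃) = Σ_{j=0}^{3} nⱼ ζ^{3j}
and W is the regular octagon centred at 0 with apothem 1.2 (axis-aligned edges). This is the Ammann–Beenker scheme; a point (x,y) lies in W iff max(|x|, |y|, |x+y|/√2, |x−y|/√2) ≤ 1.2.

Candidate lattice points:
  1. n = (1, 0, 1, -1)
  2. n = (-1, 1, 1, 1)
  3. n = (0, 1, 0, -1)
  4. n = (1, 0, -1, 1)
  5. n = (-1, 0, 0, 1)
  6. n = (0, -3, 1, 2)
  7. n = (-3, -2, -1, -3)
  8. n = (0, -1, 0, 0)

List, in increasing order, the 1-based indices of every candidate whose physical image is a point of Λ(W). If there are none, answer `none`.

With ζ = e^{iπ/4} the internal vectors are ζ^0,ζ^3,ζ^6,ζ^9.
candidate 1: n = (1, 0, 1, -1) → π⊥ ≈ (+0.292893, -1.707107); max(|x|,|y|,|x±y|/√2) = 1.707107 > 1.2 ⇒ ∉ W
candidate 2: n = (-1, 1, 1, 1) → π⊥ ≈ (-1.000000, +0.414214); max(|x|,|y|,|x±y|/√2) = 1.000000 ≤ 1.2 ⇒ ∈ W
candidate 3: n = (0, 1, 0, -1) → π⊥ ≈ (-1.414214, +0.000000); max(|x|,|y|,|x±y|/√2) = 1.414214 > 1.2 ⇒ ∉ W
candidate 4: n = (1, 0, -1, 1) → π⊥ ≈ (+1.707107, +1.707107); max(|x|,|y|,|x±y|/√2) = 2.414214 > 1.2 ⇒ ∉ W
candidate 5: n = (-1, 0, 0, 1) → π⊥ ≈ (-0.292893, +0.707107); max(|x|,|y|,|x±y|/√2) = 0.707107 ≤ 1.2 ⇒ ∈ W
candidate 6: n = (0, -3, 1, 2) → π⊥ ≈ (+3.535534, -1.707107); max(|x|,|y|,|x±y|/√2) = 3.707107 > 1.2 ⇒ ∉ W
candidate 7: n = (-3, -2, -1, -3) → π⊥ ≈ (-3.707107, -2.535534); max(|x|,|y|,|x±y|/√2) = 4.414214 > 1.2 ⇒ ∉ W
candidate 8: n = (0, -1, 0, 0) → π⊥ ≈ (+0.707107, -0.707107); max(|x|,|y|,|x±y|/√2) = 1.000000 ≤ 1.2 ⇒ ∈ W

2, 5, 8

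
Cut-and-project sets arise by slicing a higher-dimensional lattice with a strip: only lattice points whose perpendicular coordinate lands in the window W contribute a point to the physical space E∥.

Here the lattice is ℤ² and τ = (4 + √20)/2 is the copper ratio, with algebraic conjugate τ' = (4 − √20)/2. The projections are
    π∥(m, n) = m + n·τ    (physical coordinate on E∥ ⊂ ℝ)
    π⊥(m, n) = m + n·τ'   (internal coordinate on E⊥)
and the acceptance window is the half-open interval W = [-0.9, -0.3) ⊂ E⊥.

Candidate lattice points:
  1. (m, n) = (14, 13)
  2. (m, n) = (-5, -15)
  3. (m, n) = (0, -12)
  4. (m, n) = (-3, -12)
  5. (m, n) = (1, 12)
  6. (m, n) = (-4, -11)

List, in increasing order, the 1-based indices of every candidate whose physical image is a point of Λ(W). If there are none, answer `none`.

Numerically τ ≈ 4.2361 and τ' = −1/τ ≈ -0.2361.
#1 (14,13): internal coord 14 + (13)·τ' = +10.9311; +10.9311 ∉ [-0.9, -0.3) → out
#2 (-5,-15): internal coord -5 + (-15)·τ' = -1.4590; -1.4590 ∉ [-0.9, -0.3) → out
#3 (0,-12): internal coord 0 + (-12)·τ' = +2.8328; +2.8328 ∉ [-0.9, -0.3) → out
#4 (-3,-12): internal coord -3 + (-12)·τ' = -0.1672; -0.1672 ∉ [-0.9, -0.3) → out
#5 (1,12): internal coord 1 + (12)·τ' = -1.8328; -1.8328 ∉ [-0.9, -0.3) → out
#6 (-4,-11): internal coord -4 + (-11)·τ' = -1.4033; -1.4033 ∉ [-0.9, -0.3) → out

none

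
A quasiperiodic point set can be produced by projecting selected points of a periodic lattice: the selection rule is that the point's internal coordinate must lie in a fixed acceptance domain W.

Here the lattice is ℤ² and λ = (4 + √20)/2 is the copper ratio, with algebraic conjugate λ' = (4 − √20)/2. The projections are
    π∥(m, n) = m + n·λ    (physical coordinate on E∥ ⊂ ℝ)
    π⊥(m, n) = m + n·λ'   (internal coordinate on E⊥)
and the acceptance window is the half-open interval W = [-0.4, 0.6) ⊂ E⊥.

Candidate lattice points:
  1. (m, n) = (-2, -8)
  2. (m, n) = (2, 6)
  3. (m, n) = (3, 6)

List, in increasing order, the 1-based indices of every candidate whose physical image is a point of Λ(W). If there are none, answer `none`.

Compute λ' = (4−√20)/2 = -0.23607, so π⊥(m,n) = m -0.23607·n.
#1 (-2,-8): internal coord -2 + (-8)·λ' = -0.11146; -0.11146 ∈ [-0.4, 0.6) → IN Λ
#2 (2,6): internal coord 2 + (6)·λ' = +0.58359; +0.58359 ∈ [-0.4, 0.6) → IN Λ
#3 (3,6): internal coord 3 + (6)·λ' = +1.58359; +1.58359 ∉ [-0.4, 0.6) → out

1, 2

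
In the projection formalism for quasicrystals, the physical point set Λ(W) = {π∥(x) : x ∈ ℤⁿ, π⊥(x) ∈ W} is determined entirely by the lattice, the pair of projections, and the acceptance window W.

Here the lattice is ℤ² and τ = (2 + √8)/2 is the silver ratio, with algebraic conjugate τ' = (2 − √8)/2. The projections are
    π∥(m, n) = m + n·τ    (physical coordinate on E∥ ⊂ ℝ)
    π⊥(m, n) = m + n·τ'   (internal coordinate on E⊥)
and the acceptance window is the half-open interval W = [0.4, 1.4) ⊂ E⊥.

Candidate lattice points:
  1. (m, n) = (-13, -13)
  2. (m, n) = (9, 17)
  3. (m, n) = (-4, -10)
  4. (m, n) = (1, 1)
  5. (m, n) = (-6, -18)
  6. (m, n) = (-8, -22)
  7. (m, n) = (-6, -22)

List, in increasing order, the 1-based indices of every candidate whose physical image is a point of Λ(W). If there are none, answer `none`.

τ' = (2−√8)/2 ≈ -0.4142.
[1] lift (-13,-13): star map gives -7.6152; window check 0.4 ≤ -7.6152 < 1.4 is false → out
[2] lift (9,17): star map gives 1.9584; window check 0.4 ≤ 1.9584 < 1.4 is false → out
[3] lift (-4,-10): star map gives 0.1421; window check 0.4 ≤ 0.1421 < 1.4 is false → out
[4] lift (1,1): star map gives 0.5858; window check 0.4 ≤ 0.5858 < 1.4 is true → IN Λ
[5] lift (-6,-18): star map gives 1.4558; window check 0.4 ≤ 1.4558 < 1.4 is false → out
[6] lift (-8,-22): star map gives 1.1127; window check 0.4 ≤ 1.1127 < 1.4 is true → IN Λ
[7] lift (-6,-22): star map gives 3.1127; window check 0.4 ≤ 3.1127 < 1.4 is false → out

4, 6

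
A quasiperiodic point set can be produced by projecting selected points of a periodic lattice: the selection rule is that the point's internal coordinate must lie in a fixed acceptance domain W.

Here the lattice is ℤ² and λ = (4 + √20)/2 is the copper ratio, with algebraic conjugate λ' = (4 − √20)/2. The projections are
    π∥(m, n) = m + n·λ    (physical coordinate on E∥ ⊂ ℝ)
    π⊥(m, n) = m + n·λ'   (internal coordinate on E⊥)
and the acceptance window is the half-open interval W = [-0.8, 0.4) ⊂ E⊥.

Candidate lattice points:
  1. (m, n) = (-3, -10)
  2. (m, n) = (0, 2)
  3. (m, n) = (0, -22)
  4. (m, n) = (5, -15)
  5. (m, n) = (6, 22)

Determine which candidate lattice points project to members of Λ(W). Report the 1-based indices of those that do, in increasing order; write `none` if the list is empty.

Numerically λ ≈ 4.23607 and λ' = −1/λ ≈ -0.23607.
[1] lift (-3,-10): star map gives -0.63932; window check -0.8 ≤ -0.63932 < 0.4 is true → IN Λ
[2] lift (0,2): star map gives -0.47214; window check -0.8 ≤ -0.47214 < 0.4 is true → IN Λ
[3] lift (0,-22): star map gives 5.19350; window check -0.8 ≤ 5.19350 < 0.4 is false → out
[4] lift (5,-15): star map gives 8.54102; window check -0.8 ≤ 8.54102 < 0.4 is false → out
[5] lift (6,22): star map gives 0.80650; window check -0.8 ≤ 0.80650 < 0.4 is false → out

1, 2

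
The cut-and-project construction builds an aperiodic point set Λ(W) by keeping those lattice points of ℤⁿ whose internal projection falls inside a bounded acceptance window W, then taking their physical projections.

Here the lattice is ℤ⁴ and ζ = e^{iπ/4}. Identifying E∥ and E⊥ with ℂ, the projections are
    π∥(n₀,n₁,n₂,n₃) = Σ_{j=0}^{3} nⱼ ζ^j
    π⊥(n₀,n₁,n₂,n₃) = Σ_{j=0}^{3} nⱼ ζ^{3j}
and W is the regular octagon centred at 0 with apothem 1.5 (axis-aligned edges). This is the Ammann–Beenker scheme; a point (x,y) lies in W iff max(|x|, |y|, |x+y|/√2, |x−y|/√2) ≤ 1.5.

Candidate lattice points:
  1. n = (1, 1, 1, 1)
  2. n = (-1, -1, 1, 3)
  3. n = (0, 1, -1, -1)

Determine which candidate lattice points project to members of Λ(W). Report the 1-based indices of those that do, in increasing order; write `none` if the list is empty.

1

With ζ = e^{iπ/4} the internal vectors are ζ^0,ζ^3,ζ^6,ζ^9.
#1 (1, 1, 1, 1): internal (1.000000, 0.414214); octagon support 1.000000 vs apothem 1.5 → ∈ W
#2 (-1, -1, 1, 3): internal (1.828427, 0.414214); octagon support 1.828427 vs apothem 1.5 → ∉ W
#3 (0, 1, -1, -1): internal (-1.414214, 1.000000); octagon support 1.707107 vs apothem 1.5 → ∉ W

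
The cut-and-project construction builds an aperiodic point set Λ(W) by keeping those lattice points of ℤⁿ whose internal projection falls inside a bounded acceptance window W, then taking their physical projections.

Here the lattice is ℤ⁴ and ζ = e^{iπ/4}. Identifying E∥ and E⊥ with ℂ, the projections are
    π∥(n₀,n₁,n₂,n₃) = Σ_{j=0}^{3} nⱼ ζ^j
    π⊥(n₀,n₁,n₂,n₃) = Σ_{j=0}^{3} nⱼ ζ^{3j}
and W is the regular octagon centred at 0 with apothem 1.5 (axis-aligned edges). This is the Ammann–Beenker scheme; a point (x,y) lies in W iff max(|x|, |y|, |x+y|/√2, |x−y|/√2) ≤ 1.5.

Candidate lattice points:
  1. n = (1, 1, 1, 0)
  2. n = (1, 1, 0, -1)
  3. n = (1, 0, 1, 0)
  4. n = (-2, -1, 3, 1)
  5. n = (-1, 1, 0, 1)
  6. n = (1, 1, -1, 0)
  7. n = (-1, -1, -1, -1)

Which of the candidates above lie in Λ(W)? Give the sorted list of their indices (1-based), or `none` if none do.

π⊥(n) = n₀ + n₁ζ³ + n₂ζ⁶ + n₃ζ⁹ where ζ = e^{iπ/4}.
#1 (1, 1, 1, 0): internal (0.29289, -0.29289); octagon support 0.41421 vs apothem 1.5 → ∈ W
#2 (1, 1, 0, -1): internal (-0.41421, 0.00000); octagon support 0.41421 vs apothem 1.5 → ∈ W
#3 (1, 0, 1, 0): internal (1.00000, -1.00000); octagon support 1.41421 vs apothem 1.5 → ∈ W
#4 (-2, -1, 3, 1): internal (-0.58579, -3.00000); octagon support 3.00000 vs apothem 1.5 → ∉ W
#5 (-1, 1, 0, 1): internal (-1.00000, 1.41421); octagon support 1.70711 vs apothem 1.5 → ∉ W
#6 (1, 1, -1, 0): internal (0.29289, 1.70711); octagon support 1.70711 vs apothem 1.5 → ∉ W
#7 (-1, -1, -1, -1): internal (-1.00000, -0.41421); octagon support 1.00000 vs apothem 1.5 → ∈ W

1, 2, 3, 7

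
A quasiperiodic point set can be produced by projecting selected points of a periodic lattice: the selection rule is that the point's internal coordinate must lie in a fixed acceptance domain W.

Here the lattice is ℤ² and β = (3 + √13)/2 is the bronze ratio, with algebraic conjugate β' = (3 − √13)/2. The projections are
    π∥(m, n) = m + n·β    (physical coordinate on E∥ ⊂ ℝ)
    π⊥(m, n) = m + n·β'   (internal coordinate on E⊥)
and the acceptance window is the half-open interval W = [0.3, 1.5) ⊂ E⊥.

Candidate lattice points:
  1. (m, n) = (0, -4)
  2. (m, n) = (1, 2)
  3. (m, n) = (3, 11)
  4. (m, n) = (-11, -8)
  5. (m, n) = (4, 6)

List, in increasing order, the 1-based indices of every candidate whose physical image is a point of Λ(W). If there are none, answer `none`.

β' = (3−√13)/2 ≈ -0.30278.
#1 (0,-4): internal coord 0 + (-4)·β' = +1.21110; +1.21110 ∈ [0.3, 1.5) → IN Λ
#2 (1,2): internal coord 1 + (2)·β' = +0.39445; +0.39445 ∈ [0.3, 1.5) → IN Λ
#3 (3,11): internal coord 3 + (11)·β' = -0.33053; -0.33053 ∉ [0.3, 1.5) → out
#4 (-11,-8): internal coord -11 + (-8)·β' = -8.57779; -8.57779 ∉ [0.3, 1.5) → out
#5 (4,6): internal coord 4 + (6)·β' = +2.18335; +2.18335 ∉ [0.3, 1.5) → out

1, 2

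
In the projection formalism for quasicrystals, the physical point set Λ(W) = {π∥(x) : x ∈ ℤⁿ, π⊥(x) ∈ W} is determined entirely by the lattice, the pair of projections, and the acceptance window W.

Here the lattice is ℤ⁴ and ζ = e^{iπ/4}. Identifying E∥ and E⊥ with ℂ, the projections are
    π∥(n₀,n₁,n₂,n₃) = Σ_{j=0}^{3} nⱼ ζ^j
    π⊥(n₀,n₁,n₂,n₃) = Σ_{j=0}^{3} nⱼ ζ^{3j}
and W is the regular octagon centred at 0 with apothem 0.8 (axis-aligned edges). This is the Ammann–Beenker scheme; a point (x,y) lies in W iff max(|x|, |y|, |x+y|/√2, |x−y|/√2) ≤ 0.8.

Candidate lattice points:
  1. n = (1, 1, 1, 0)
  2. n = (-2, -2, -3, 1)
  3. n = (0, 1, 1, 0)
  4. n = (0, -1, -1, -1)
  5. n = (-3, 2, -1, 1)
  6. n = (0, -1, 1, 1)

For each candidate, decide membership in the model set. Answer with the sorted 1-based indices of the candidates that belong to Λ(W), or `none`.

Internal map: ζ^{3j} for j=0..3 gives (1,0), (−√2/2,√2/2), (0,−1), (√2/2,√2/2).
candidate 1: n = (1, 1, 1, 0) → π⊥ ≈ (+0.29289, -0.29289); max(|x|,|y|,|x±y|/√2) = 0.41421 ≤ 0.8 ⇒ ∈ W
candidate 2: n = (-2, -2, -3, 1) → π⊥ ≈ (+0.12132, +2.29289); max(|x|,|y|,|x±y|/√2) = 2.29289 > 0.8 ⇒ ∉ W
candidate 3: n = (0, 1, 1, 0) → π⊥ ≈ (-0.70711, -0.29289); max(|x|,|y|,|x±y|/√2) = 0.70711 ≤ 0.8 ⇒ ∈ W
candidate 4: n = (0, -1, -1, -1) → π⊥ ≈ (+0.00000, -0.41421); max(|x|,|y|,|x±y|/√2) = 0.41421 ≤ 0.8 ⇒ ∈ W
candidate 5: n = (-3, 2, -1, 1) → π⊥ ≈ (-3.70711, +3.12132); max(|x|,|y|,|x±y|/√2) = 4.82843 > 0.8 ⇒ ∉ W
candidate 6: n = (0, -1, 1, 1) → π⊥ ≈ (+1.41421, -1.00000); max(|x|,|y|,|x±y|/√2) = 1.70711 > 0.8 ⇒ ∉ W

1, 3, 4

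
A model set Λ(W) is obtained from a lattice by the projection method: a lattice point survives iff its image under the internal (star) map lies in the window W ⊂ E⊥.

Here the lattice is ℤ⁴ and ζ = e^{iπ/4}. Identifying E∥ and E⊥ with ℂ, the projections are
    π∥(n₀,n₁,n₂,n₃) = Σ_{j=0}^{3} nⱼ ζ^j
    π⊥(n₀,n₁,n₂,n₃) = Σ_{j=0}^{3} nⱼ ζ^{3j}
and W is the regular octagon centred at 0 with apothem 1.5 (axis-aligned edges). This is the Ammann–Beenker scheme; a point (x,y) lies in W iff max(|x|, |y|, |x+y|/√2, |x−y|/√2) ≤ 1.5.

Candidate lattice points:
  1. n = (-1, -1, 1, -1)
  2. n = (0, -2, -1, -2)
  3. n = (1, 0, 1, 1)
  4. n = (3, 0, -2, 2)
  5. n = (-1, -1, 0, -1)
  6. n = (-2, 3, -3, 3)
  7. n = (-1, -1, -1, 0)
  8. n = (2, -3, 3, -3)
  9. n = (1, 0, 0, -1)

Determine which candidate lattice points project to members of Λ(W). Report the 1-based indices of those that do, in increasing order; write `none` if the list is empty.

Internal map: ζ^{3j} for j=0..3 gives (1,0), (−√2/2,√2/2), (0,−1), (√2/2,√2/2).
#1 (-1, -1, 1, -1): internal (-1.0000, -2.4142); octagon support 2.4142 vs apothem 1.5 → ∉ W
#2 (0, -2, -1, -2): internal (0.0000, -1.8284); octagon support 1.8284 vs apothem 1.5 → ∉ W
#3 (1, 0, 1, 1): internal (1.7071, -0.2929); octagon support 1.7071 vs apothem 1.5 → ∉ W
#4 (3, 0, -2, 2): internal (4.4142, 3.4142); octagon support 5.5355 vs apothem 1.5 → ∉ W
#5 (-1, -1, 0, -1): internal (-1.0000, -1.4142); octagon support 1.7071 vs apothem 1.5 → ∉ W
#6 (-2, 3, -3, 3): internal (-2.0000, 7.2426); octagon support 7.2426 vs apothem 1.5 → ∉ W
#7 (-1, -1, -1, 0): internal (-0.2929, 0.2929); octagon support 0.4142 vs apothem 1.5 → ∈ W
#8 (2, -3, 3, -3): internal (2.0000, -7.2426); octagon support 7.2426 vs apothem 1.5 → ∉ W
#9 (1, 0, 0, -1): internal (0.2929, -0.7071); octagon support 0.7071 vs apothem 1.5 → ∈ W

7, 9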